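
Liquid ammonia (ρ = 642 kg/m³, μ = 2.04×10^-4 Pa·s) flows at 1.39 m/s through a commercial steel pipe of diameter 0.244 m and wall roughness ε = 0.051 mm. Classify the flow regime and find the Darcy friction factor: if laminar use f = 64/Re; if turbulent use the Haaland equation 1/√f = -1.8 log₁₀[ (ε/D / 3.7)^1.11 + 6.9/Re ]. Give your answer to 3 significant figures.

Re = ρVD/μ = 642·1.39·0.244/0.000204 = 1.067e+06.
Re > 4000 → turbulent. ε/D = 5.1e-05/0.244 = 0.000209; Haaland: 1/√f = -1.8 log₁₀[1.93e-05 + 6.46e-06] = 8.261, so f = 0.01465.

f ≈ 0.0147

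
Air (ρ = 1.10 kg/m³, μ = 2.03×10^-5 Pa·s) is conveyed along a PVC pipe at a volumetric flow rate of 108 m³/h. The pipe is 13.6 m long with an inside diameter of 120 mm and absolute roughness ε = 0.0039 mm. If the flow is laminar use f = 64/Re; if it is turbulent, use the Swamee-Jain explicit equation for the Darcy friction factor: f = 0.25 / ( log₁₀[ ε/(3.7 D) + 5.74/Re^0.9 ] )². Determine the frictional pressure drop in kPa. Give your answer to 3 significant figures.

ΔP ≈ 0.0118 kPa

Q = 108 m³/h = 108/3600 = 0.03 m³/s.
Cross-sectional area A = πD²/4 = π(0.12)²/4 = 0.01131 m²; mean velocity V = Q/A = 0.03/0.01131 = 2.653 m/s.
Reynolds number Re = ρVD/μ = 1.1 · 2.653 · 0.12 / 2.03e-05 = 1.725e+04.
Re > 4000 → turbulent. Relative roughness ε/D = 3.9e-06/0.12 = 3.25e-05. Swamee-Jain: f = 0.25/(log₁₀[3.25e-05/3.7 + 5.74/1.725e+04^0.9])² = 0.25/(log₁₀[8.78e-06 + 0.000883])² = 0.25/(-3.05)² = 0.02688.
Darcy-Weisbach: ΔP = f(L/D)(ρV²/2) = 0.02688·(13.6/0.12)·(1.1·2.653²/2) = 0.02688·113.3·3.87 = 11.79 Pa.
ΔP = 11.79 Pa = 0.0118 kPa.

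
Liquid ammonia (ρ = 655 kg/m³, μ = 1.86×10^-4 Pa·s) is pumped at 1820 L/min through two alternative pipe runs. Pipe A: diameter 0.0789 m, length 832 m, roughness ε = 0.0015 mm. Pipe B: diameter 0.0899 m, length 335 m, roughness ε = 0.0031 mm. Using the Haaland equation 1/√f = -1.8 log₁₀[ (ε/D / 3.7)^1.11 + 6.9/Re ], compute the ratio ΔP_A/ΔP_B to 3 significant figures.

Pipe A: V = Q/A = 0.03033/0.004889 = 6.204 m/s; Re = 1.724e+06; ε/D = 1.9e-05; Haaland → f = 0.01111; ΔP_A = f(L/D)(ρV²/2) = 1.476e+06 Pa.
Pipe B: V = Q/A = 0.03033/0.006348 = 4.779 m/s; Re = 1.513e+06; ε/D = 3.45e-05; Haaland → f = 0.01166; ΔP_B = f(L/D)(ρV²/2) = 3.25e+05 Pa.
ΔP_A/ΔP_B = 1.476e+06/3.25e+05 = 4.54.

ΔP_A/ΔP_B ≈ 4.54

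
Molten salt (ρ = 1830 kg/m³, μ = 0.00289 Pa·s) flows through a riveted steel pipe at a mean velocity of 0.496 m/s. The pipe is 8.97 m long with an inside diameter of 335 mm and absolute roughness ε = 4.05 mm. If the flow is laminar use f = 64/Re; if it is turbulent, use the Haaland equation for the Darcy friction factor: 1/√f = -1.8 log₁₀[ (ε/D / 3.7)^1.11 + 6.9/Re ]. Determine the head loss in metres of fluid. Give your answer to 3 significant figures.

h_f ≈ 0.0138 m

Reynolds number Re = ρVD/μ = 1830 · 0.496 · 0.335 / 0.00289 = 1.052e+05.
Re > 4000 → turbulent. Relative roughness ε/D = 0.00405/0.335 = 0.0121. Haaland: 1/√f = -1.8 log₁₀[(0.0121/3.7)^1.11 + 6.9/1.052e+05] = -1.8 log₁₀[0.00174 + 6.56e-05] = 4.938, so f = 0.04102.
Darcy-Weisbach: ΔP = f(L/D)(ρV²/2) = 0.04102·(8.97/0.335)·(1830·0.496²/2) = 0.04102·26.78·225.1 = 247.2 Pa.
Head loss h_f = ΔP/(ρg) = 247.2/(1830·9.81) = 0.0138 m.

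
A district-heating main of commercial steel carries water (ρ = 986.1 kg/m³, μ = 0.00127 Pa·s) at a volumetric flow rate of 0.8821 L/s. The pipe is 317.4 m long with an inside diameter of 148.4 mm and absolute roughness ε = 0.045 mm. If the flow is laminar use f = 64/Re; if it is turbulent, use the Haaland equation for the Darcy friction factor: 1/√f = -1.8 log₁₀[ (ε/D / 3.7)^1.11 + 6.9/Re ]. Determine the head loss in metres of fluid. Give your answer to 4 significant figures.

Q = 0.8821 L/s = 0.8821/1000 = 0.0008821 m³/s.
Cross-sectional area A = πD²/4 = π(0.1484)²/4 = 0.0173 m²; mean velocity V = Q/A = 0.0008821/0.0173 = 0.051 m/s.
Reynolds number Re = ρVD/μ = 986.1 · 0.051 · 0.1484 / 0.00127 = 5876.
Re > 4000 → turbulent. Relative roughness ε/D = 4.5e-05/0.1484 = 0.000303. Haaland: 1/√f = -1.8 log₁₀[(0.000303/3.7)^1.11 + 6.9/5876] = -1.8 log₁₀[2.91e-05 + 0.00117] = 5.255, so f = 0.03621.
Darcy-Weisbach: ΔP = f(L/D)(ρV²/2) = 0.03621·(317.4/0.1484)·(986.1·0.051²/2) = 0.03621·2139·1.282 = 99.31 Pa.
Head loss h_f = ΔP/(ρg) = 99.31/(986.1·9.81) = 0.01027 m.

h_f ≈ 0.01027 m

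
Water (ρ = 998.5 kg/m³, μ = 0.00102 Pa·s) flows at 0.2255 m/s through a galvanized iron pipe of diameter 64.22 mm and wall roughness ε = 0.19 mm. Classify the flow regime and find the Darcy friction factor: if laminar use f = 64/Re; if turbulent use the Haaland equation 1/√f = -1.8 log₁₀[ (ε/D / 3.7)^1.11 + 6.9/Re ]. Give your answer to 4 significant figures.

f ≈ 0.03275

Re = ρVD/μ = 998.5·0.2255·0.06422/0.00102 = 1.418e+04.
Re > 4000 → turbulent. ε/D = 0.00019/0.06422 = 0.00296; Haaland: 1/√f = -1.8 log₁₀[0.000365 + 0.000487] = 5.526, so f = 0.03275.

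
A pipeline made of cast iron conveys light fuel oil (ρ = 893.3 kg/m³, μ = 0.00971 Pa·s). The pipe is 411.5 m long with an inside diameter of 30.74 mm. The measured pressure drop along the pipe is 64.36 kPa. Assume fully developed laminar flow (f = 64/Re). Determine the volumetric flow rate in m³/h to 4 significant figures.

For laminar flow, f = 64/Re with Re = ρVD/μ, so Darcy-Weisbach reduces to ΔP = 32μLV/D². Solving for V: V = ΔP·D²/(32μL) = 6.436e+04·(0.03074)²/(32·0.00971·411.5) = 0.4756 m/s.
Check: Re = ρVD/μ = 893.3·0.4756·0.03074/0.00971 = 1345 < 2300, so the laminar assumption holds.
Q = V·A = 0.4756·(π/4·0.03074²) = 0.000353 m³/s = 1.271 m³/h.

Q ≈ 1.271 m³/h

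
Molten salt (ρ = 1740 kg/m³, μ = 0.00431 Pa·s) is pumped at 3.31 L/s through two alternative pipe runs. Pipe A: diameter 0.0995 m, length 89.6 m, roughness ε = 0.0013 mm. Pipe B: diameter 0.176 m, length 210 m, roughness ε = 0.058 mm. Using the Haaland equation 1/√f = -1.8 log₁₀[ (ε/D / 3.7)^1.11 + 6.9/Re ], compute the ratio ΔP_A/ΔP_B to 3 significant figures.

ΔP_A/ΔP_B ≈ 6.28

Pipe A: V = Q/A = 0.00331/0.007776 = 0.4257 m/s; Re = 1.71e+04; ε/D = 1.31e-05; Haaland → f = 0.02681; ΔP_A = f(L/D)(ρV²/2) = 3806 Pa.
Pipe B: V = Q/A = 0.00331/0.02433 = 0.1361 m/s; Re = 9667; ε/D = 0.00033; Haaland → f = 0.03156; ΔP_B = f(L/D)(ρV²/2) = 606.4 Pa.
ΔP_A/ΔP_B = 3806/606.4 = 6.28.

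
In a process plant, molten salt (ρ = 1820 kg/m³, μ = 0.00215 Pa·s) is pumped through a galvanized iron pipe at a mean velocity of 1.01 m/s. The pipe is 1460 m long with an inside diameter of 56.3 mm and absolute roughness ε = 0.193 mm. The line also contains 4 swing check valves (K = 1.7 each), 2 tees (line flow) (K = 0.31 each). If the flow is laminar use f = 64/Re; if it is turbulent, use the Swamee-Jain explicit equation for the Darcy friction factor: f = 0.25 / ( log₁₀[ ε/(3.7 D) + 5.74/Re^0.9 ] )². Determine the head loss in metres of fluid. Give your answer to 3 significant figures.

h_f ≈ 40.6 m

Reynolds number Re = ρVD/μ = 1820 · 1.01 · 0.0563 / 0.00215 = 4.814e+04.
Re > 4000 → turbulent. Relative roughness ε/D = 0.000193/0.0563 = 0.00343. Swamee-Jain: f = 0.25/(log₁₀[0.00343/3.7 + 5.74/4.814e+04^0.9])² = 0.25/(log₁₀[0.000927 + 0.000351])² = 0.25/(-2.894)² = 0.02985.
Total minor-loss coefficient ΣK = 4·1.7 + 2·0.31 = 7.42.
ΔP = [f·L/D + ΣK]·(ρV²/2) = [0.02985·1460/0.0563 + 7.42]·(1820·1.01²/2) = [774.2 + 7.42]·928.3 = 7.256e+05 Pa.
Head loss h_f = ΔP/(ρg) = 7.256e+05/(1820·9.81) = 40.6 m.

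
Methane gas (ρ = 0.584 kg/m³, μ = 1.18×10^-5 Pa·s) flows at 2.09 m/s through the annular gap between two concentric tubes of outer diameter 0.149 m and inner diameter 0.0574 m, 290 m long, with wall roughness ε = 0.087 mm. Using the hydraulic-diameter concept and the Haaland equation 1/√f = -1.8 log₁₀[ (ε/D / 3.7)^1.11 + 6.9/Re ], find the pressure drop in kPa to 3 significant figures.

Hydraulic diameter D_h = 4A/P = D_o - D_i = 0.149 - 0.0574 = 0.0916 m.
Re = ρVD_h/μ = 0.584·2.09·0.0916/1.18e-05 = 9475.
ε/D_h = 8.7e-05/0.0916 = 0.00095; Haaland gives 1/√f = -1.8 log₁₀[0.000103+0.000728] = 5.544, so f = 0.03253.
ΔP = f(L/D_h)(ρV²/2) = 0.03253·290/0.0916·1.275 = 131.4 Pa.
ΔP = 0.131 kPa.

ΔP ≈ 0.131 kPa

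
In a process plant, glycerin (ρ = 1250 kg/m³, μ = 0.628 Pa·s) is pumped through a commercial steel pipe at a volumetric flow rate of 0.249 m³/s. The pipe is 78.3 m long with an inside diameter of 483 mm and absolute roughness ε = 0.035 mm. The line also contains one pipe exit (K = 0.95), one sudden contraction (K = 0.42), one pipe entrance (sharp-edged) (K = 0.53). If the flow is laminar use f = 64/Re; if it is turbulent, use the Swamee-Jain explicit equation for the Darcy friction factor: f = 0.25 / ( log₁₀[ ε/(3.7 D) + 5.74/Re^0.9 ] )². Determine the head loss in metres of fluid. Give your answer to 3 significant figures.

h_f ≈ 0.926 m

Cross-sectional area A = πD²/4 = π(0.483)²/4 = 0.1832 m²; mean velocity V = Q/A = 0.249/0.1832 = 1.359 m/s.
Reynolds number Re = ρVD/μ = 1250 · 1.359 · 0.483 / 0.628 = 1307.
Re < 2300 → laminar flow, so f = 64/Re = 64/1307 = 0.04899 (the turbulent correlation is not needed).
Total minor-loss coefficient ΣK = 1·0.95 + 1·0.42 + 1·0.53 = 1.9.
ΔP = [f·L/D + ΣK]·(ρV²/2) = [0.04899·78.3/0.483 + 1.9]·(1250·1.359²/2) = [7.941 + 1.9]·1154 = 1.136e+04 Pa.
Head loss h_f = ΔP/(ρg) = 1.136e+04/(1250·9.81) = 0.926 m.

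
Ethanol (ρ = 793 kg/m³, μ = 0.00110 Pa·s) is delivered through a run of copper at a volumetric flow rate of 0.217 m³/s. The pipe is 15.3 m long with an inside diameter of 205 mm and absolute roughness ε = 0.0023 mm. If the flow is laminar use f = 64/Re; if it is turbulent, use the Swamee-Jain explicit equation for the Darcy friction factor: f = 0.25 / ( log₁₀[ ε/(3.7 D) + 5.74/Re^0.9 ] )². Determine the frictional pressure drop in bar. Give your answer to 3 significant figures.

ΔP ≈ 0.153 bar

Cross-sectional area A = πD²/4 = π(0.205)²/4 = 0.03301 m²; mean velocity V = Q/A = 0.217/0.03301 = 6.574 m/s.
Reynolds number Re = ρVD/μ = 793 · 6.574 · 0.205 / 0.0011 = 9.716e+05.
Re > 4000 → turbulent. Relative roughness ε/D = 2.3e-06/0.205 = 1.12e-05. Swamee-Jain: f = 0.25/(log₁₀[1.12e-05/3.7 + 5.74/9.716e+05^0.9])² = 0.25/(log₁₀[3.03e-06 + 2.35e-05])² = 0.25/(-4.577)² = 0.01193.
Darcy-Weisbach: ΔP = f(L/D)(ρV²/2) = 0.01193·(15.3/0.205)·(793·6.574²/2) = 0.01193·74.63·1.714e+04 = 1.526e+04 Pa.
ΔP = 1.526e+04 Pa = 0.153 bar.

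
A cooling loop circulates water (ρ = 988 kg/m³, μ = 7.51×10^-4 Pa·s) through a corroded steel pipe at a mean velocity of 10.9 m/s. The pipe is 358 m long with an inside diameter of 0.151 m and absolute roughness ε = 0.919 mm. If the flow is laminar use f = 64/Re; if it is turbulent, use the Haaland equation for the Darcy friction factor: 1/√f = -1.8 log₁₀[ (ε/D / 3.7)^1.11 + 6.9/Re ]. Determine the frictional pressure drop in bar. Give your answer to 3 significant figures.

ΔP ≈ 45.0 bar

Reynolds number Re = ρVD/μ = 988 · 10.9 · 0.151 / 0.000751 = 2.165e+06.
Re > 4000 → turbulent. Relative roughness ε/D = 0.000919/0.151 = 0.00609. Haaland: 1/√f = -1.8 log₁₀[(0.00609/3.7)^1.11 + 6.9/2.165e+06] = -1.8 log₁₀[0.000813 + 3.19e-06] = 5.559, so f = 0.03236.
Darcy-Weisbach: ΔP = f(L/D)(ρV²/2) = 0.03236·(358/0.151)·(988·10.9²/2) = 0.03236·2371·5.869e+04 = 4.503e+06 Pa.
ΔP = 4.503e+06 Pa = 45.0 bar.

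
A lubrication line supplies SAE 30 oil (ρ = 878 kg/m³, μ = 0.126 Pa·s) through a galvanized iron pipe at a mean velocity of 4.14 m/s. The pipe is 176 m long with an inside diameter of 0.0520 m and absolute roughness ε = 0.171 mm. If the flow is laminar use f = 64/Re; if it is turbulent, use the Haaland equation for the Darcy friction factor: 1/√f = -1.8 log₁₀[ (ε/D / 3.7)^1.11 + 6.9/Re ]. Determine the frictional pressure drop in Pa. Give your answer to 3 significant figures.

ΔP ≈ 1.09×10^6 Pa

Reynolds number Re = ρVD/μ = 878 · 4.14 · 0.052 / 0.126 = 1500.
Re < 2300 → laminar flow, so f = 64/Re = 64/1500 = 0.04266 (the turbulent correlation is not needed).
Darcy-Weisbach: ΔP = f(L/D)(ρV²/2) = 0.04266·(176/0.052)·(878·4.14²/2) = 0.04266·3385·7524 = 1.086e+06 Pa.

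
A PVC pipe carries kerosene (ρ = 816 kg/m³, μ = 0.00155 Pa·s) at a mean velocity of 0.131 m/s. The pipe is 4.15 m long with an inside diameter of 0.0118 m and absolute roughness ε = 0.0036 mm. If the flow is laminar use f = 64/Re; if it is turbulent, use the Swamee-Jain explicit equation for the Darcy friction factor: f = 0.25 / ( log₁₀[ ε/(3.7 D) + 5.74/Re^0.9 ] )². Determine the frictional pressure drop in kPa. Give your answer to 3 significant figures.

Reynolds number Re = ρVD/μ = 816 · 0.131 · 0.0118 / 0.00155 = 813.8.
Re < 2300 → laminar flow, so f = 64/Re = 64/813.8 = 0.07864 (the turbulent correlation is not needed).
Darcy-Weisbach: ΔP = f(L/D)(ρV²/2) = 0.07864·(4.15/0.0118)·(816·0.131²/2) = 0.07864·351.7·7.002 = 193.7 Pa.
ΔP = 193.7 Pa = 0.194 kPa.

ΔP ≈ 0.194 kPa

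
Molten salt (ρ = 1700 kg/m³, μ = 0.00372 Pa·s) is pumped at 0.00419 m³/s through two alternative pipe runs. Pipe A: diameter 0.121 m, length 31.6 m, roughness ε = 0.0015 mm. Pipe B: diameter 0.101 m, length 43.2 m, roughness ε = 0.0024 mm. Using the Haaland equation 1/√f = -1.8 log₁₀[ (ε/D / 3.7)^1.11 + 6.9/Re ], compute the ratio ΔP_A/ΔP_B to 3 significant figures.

ΔP_A/ΔP_B ≈ 0.310

Pipe A: V = Q/A = 0.00419/0.0115 = 0.3644 m/s; Re = 2.015e+04; ε/D = 1.24e-05; Haaland → f = 0.02572; ΔP_A = f(L/D)(ρV²/2) = 758 Pa.
Pipe B: V = Q/A = 0.00419/0.008012 = 0.523 m/s; Re = 2.414e+04; ε/D = 2.38e-05; Haaland → f = 0.02461; ΔP_B = f(L/D)(ρV²/2) = 2447 Pa.
ΔP_A/ΔP_B = 758/2447 = 0.310.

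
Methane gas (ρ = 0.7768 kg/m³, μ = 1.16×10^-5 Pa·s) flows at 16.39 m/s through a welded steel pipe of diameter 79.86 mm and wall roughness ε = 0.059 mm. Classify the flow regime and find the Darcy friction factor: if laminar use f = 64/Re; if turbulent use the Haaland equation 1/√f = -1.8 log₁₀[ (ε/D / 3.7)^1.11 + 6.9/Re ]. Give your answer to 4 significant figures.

Re = ρVD/μ = 0.7768·16.39·0.07986/1.16e-05 = 8.765e+04.
Re > 4000 → turbulent. ε/D = 5.9e-05/0.07986 = 0.000739; Haaland: 1/√f = -1.8 log₁₀[7.82e-05 + 7.87e-05] = 6.848, so f = 0.02133.

f ≈ 0.02133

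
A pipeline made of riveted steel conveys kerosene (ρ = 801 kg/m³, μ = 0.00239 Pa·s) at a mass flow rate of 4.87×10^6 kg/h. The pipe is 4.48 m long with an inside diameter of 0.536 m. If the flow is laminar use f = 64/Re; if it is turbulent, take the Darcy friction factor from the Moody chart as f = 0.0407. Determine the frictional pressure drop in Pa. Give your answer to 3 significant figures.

ΔP ≈ 7630 Pa

ṁ = 4.87×10^6 kg/h = 4.87×10^6/3600 = 1353 kg/s.
A = πD²/4 = π(0.536)²/4 = 0.2256 m²; mean velocity V = ṁ/(ρA) = 1353/(801 · 0.2256) = 7.485 m/s.
Reynolds number Re = ρVD/μ = 801 · 7.485 · 0.536 / 0.00239 = 1.345e+06.
Re > 4000 → turbulent; use the Moody-chart value f = 0.0407.
Darcy-Weisbach: ΔP = f(L/D)(ρV²/2) = 0.0407·(4.48/0.536)·(801·7.485²/2) = 0.0407·8.358·2.244e+04 = 7632 Pa.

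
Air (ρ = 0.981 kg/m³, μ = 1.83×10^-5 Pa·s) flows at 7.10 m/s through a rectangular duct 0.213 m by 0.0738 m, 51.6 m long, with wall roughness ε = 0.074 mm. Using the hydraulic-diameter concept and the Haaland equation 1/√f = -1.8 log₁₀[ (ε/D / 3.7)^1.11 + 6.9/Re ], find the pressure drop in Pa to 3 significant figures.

Hydraulic diameter D_h = 4A/P = 4·(0.213·0.0738)/(2·(0.213+0.0738)) = 0.06288/0.5736 = 0.1096 m.
Re = ρVD_h/μ = 0.981·7.1·0.1096/1.83e-05 = 4.172e+04.
ε/D_h = 7.4e-05/0.1096 = 0.000675; Haaland gives 1/√f = -1.8 log₁₀[7.08e-05+0.000165] = 6.528, so f = 0.02346.
ΔP = f(L/D_h)(ρV²/2) = 0.02346·51.6/0.1096·24.73 = 273.1 Pa.

ΔP ≈ 273 Pa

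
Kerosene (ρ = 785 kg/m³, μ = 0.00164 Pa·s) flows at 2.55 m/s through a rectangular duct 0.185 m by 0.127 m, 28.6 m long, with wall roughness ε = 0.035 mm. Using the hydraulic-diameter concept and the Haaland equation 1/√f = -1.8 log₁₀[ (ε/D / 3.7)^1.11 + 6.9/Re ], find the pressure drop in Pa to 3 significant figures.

ΔP ≈ 8370 Pa

Hydraulic diameter D_h = 4A/P = 4·(0.185·0.127)/(2·(0.185+0.127)) = 0.09398/0.624 = 0.1506 m.
Re = ρVD_h/μ = 785·2.55·0.1506/0.00164 = 1.838e+05.
ε/D_h = 3.5e-05/0.1506 = 0.000232; Haaland gives 1/√f = -1.8 log₁₀[2.17e-05+3.75e-05] = 7.61, so f = 0.01727.
ΔP = f(L/D_h)(ρV²/2) = 0.01727·28.6/0.1506·2552 = 8369 Pa.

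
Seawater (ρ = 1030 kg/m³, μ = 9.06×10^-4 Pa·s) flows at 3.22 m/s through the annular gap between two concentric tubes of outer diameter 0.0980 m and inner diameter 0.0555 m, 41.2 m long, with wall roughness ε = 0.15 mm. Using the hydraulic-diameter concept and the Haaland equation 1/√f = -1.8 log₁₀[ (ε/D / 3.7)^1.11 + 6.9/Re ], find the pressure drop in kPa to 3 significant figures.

ΔP ≈ 146 kPa

Hydraulic diameter D_h = 4A/P = D_o - D_i = 0.098 - 0.0555 = 0.0425 m.
Re = ρVD_h/μ = 1030·3.22·0.0425/0.000906 = 1.556e+05.
ε/D_h = 0.00015/0.0425 = 0.00353; Haaland gives 1/√f = -1.8 log₁₀[0.000444+4.44e-05] = 5.961, so f = 0.02815.
ΔP = f(L/D_h)(ρV²/2) = 0.02815·41.2/0.0425·5340 = 1.457e+05 Pa.
ΔP = 146 kPa.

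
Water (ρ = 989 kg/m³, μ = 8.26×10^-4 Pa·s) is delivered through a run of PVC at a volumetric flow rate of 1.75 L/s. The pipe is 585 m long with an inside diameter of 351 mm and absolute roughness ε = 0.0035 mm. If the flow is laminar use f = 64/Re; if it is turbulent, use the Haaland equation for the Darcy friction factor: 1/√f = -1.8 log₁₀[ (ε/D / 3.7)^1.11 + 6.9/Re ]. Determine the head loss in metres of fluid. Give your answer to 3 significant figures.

h_f ≈ 9.27×10^-4 m

Q = 1.75 L/s = 1.75/1000 = 0.00175 m³/s.
Cross-sectional area A = πD²/4 = π(0.351)²/4 = 0.09676 m²; mean velocity V = Q/A = 0.00175/0.09676 = 0.01809 m/s.
Reynolds number Re = ρVD/μ = 989 · 0.01809 · 0.351 / 0.000826 = 7601.
Re > 4000 → turbulent. Relative roughness ε/D = 3.5e-06/0.351 = 9.97e-06. Haaland: 1/√f = -1.8 log₁₀[(9.97e-06/3.7)^1.11 + 6.9/7601] = -1.8 log₁₀[6.58e-07 + 0.000908] = 5.475, so f = 0.03336.
Darcy-Weisbach: ΔP = f(L/D)(ρV²/2) = 0.03336·(585/0.351)·(989·0.01809²/2) = 0.03336·1667·0.1617 = 8.993 Pa.
Head loss h_f = ΔP/(ρg) = 8.993/(989·9.81) = 9.27×10^-4 m.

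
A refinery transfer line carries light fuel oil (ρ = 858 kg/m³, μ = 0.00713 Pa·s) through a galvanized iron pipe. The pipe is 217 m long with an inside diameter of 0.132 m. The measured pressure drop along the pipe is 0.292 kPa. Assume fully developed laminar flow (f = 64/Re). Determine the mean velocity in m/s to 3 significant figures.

V ≈ 0.103 m/s

For laminar flow, f = 64/Re with Re = ρVD/μ, so Darcy-Weisbach reduces to ΔP = 32μLV/D². Solving for V: V = ΔP·D²/(32μL) = 292·(0.132)²/(32·0.00713·217) = 0.1028 m/s.
Check: Re = ρVD/μ = 858·0.1028·0.132/0.00713 = 1632 < 2300, so the laminar assumption holds.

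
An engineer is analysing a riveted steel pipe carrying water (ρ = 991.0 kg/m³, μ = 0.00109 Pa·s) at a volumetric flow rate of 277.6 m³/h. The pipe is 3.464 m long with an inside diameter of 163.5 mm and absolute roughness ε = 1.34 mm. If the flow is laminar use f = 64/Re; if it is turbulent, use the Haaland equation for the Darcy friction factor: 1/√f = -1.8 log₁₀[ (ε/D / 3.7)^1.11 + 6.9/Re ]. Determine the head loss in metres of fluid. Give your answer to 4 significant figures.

h_f ≈ 0.5195 m

Q = 277.6 m³/h = 277.6/3600 = 0.07711 m³/s.
Cross-sectional area A = πD²/4 = π(0.1635)²/4 = 0.021 m²; mean velocity V = Q/A = 0.07711/0.021 = 3.673 m/s.
Reynolds number Re = ρVD/μ = 991 · 3.673 · 0.1635 / 0.00109 = 5.46e+05.
Re > 4000 → turbulent. Relative roughness ε/D = 0.00134/0.1635 = 0.0082. Haaland: 1/√f = -1.8 log₁₀[(0.0082/3.7)^1.11 + 6.9/5.46e+05] = -1.8 log₁₀[0.00113 + 1.26e-05] = 5.295, so f = 0.03566.
Darcy-Weisbach: ΔP = f(L/D)(ρV²/2) = 0.03566·(3.464/0.1635)·(991·3.673²/2) = 0.03566·21.19·6684 = 5050 Pa.
Head loss h_f = ΔP/(ρg) = 5050/(991·9.81) = 0.5195 m.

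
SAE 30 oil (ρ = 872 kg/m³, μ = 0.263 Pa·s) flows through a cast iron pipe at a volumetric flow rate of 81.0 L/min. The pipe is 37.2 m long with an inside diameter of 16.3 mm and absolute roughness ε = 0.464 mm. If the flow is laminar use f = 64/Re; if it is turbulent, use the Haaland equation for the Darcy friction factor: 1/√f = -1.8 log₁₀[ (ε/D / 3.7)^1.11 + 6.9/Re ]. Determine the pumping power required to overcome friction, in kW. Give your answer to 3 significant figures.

Q = 81.0 L/min = 81.0/60000 = 0.00135 m³/s.
Cross-sectional area A = πD²/4 = π(0.0163)²/4 = 0.0002087 m²; mean velocity V = Q/A = 0.00135/0.0002087 = 6.469 m/s.
Reynolds number Re = ρVD/μ = 872 · 6.469 · 0.0163 / 0.263 = 349.6.
Re < 2300 → laminar flow, so f = 64/Re = 64/349.6 = 0.183 (the turbulent correlation is not needed).
Darcy-Weisbach: ΔP = f(L/D)(ρV²/2) = 0.183·(37.2/0.0163)·(872·6.469²/2) = 0.183·2282·1.825e+04 = 7.623e+06 Pa.
Pumping power P = QΔP = 0.00135·7.623e+06 = 10290 W = 10.3 kW.

P ≈ 10.3 kW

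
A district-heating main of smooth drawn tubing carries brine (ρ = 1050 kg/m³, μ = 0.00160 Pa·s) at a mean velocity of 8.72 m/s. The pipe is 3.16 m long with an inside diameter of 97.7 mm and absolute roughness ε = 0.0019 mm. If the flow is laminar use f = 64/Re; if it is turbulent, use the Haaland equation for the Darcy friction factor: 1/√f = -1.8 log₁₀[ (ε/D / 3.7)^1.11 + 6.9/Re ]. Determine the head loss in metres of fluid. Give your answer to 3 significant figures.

Reynolds number Re = ρVD/μ = 1050 · 8.72 · 0.0977 / 0.0016 = 5.591e+05.
Re > 4000 → turbulent. Relative roughness ε/D = 1.9e-06/0.0977 = 1.94e-05. Haaland: 1/√f = -1.8 log₁₀[(1.94e-05/3.7)^1.11 + 6.9/5.591e+05] = -1.8 log₁₀[1.38e-06 + 1.23e-05] = 8.753, so f = 0.01305.
Darcy-Weisbach: ΔP = f(L/D)(ρV²/2) = 0.01305·(3.16/0.0977)·(1050·8.72²/2) = 0.01305·32.34·3.992e+04 = 1.685e+04 Pa.
Head loss h_f = ΔP/(ρg) = 1.685e+04/(1050·9.81) = 1.64 m.

h_f ≈ 1.64 m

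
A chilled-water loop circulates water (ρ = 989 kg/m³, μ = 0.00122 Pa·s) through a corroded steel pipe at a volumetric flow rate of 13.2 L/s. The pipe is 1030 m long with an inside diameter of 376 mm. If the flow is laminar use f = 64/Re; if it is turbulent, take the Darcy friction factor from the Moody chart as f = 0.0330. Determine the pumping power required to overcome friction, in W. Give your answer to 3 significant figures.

Q = 13.2 L/s = 13.2/1000 = 0.0132 m³/s.
Cross-sectional area A = πD²/4 = π(0.376)²/4 = 0.111 m²; mean velocity V = Q/A = 0.0132/0.111 = 0.1189 m/s.
Reynolds number Re = ρVD/μ = 989 · 0.1189 · 0.376 / 0.00122 = 3.624e+04.
Re > 4000 → turbulent; use the Moody-chart value f = 0.0330.
Darcy-Weisbach: ΔP = f(L/D)(ρV²/2) = 0.033·(1030/0.376)·(989·0.1189²/2) = 0.033·2739·6.988 = 631.8 Pa.
Pumping power P = QΔP = 0.0132·631.8 = 8.339 W = 8.34 W.

P ≈ 8.34 W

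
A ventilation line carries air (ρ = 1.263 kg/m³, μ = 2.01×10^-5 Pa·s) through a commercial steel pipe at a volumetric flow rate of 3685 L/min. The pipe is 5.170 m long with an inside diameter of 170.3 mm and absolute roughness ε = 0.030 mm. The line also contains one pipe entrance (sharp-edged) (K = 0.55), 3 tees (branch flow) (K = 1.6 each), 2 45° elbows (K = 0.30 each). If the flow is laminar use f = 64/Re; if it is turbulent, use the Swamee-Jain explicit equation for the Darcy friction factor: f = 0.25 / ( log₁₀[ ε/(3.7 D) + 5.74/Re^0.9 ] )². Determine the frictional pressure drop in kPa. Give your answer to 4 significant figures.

Q = 3685 L/min = 3685/60000 = 0.06142 m³/s.
Cross-sectional area A = πD²/4 = π(0.1703)²/4 = 0.02278 m²; mean velocity V = Q/A = 0.06142/0.02278 = 2.696 m/s.
Reynolds number Re = ρVD/μ = 1.263 · 2.696 · 0.1703 / 2.01e-05 = 2.885e+04.
Re > 4000 → turbulent. Relative roughness ε/D = 3e-05/0.1703 = 0.000176. Swamee-Jain: f = 0.25/(log₁₀[0.000176/3.7 + 5.74/2.885e+04^0.9])² = 0.25/(log₁₀[4.76e-05 + 0.000556])² = 0.25/(-3.22)² = 0.02412.
Total minor-loss coefficient ΣK = 1·0.55 + 3·1.6 + 2·0.3 = 5.95.
ΔP = [f·L/D + ΣK]·(ρV²/2) = [0.02412·5.17/0.1703 + 5.95]·(1.263·2.696²/2) = [0.7322 + 5.95]·4.591 = 30.68 Pa.
ΔP = 30.68 Pa = 0.03068 kPa.

ΔP ≈ 0.03068 kPa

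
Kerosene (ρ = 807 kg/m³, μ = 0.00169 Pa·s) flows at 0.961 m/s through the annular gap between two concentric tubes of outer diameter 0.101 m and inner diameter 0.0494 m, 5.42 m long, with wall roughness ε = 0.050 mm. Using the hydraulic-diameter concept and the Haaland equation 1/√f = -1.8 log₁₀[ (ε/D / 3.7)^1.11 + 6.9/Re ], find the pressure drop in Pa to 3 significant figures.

Hydraulic diameter D_h = 4A/P = D_o - D_i = 0.101 - 0.0494 = 0.0516 m.
Re = ρVD_h/μ = 807·0.961·0.0516/0.00169 = 2.368e+04.
ε/D_h = 5e-05/0.0516 = 0.000969; Haaland gives 1/√f = -1.8 log₁₀[0.000106+0.000291] = 6.122, so f = 0.02668.
ΔP = f(L/D_h)(ρV²/2) = 0.02668·5.42/0.0516·372.6 = 1044 Pa.

ΔP ≈ 1040 Pa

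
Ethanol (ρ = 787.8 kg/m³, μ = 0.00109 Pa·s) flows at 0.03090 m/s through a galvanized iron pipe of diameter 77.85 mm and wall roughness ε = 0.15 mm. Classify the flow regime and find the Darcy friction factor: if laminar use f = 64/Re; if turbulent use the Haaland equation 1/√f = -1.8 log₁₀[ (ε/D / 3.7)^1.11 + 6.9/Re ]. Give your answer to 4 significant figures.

Re = ρVD/μ = 787.8·0.0309·0.07785/0.00109 = 1739.
Re < 2300 → laminar, so f = 64/Re = 0.03681 (roughness is irrelevant in laminar flow).

f ≈ 0.03681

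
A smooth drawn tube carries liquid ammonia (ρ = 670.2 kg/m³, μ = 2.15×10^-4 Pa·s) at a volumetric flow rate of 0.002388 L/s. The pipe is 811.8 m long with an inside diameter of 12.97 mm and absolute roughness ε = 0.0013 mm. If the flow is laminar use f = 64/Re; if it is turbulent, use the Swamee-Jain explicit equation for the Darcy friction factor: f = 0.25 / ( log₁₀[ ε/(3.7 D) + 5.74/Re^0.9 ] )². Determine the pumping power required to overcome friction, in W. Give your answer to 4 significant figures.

P ≈ 0.001433 W

Q = 0.002388 L/s = 0.002388/1000 = 2.388e-06 m³/s.
Cross-sectional area A = πD²/4 = π(0.01297)²/4 = 0.0001321 m²; mean velocity V = Q/A = 2.388e-06/0.0001321 = 0.01807 m/s.
Reynolds number Re = ρVD/μ = 670.2 · 0.01807 · 0.01297 / 0.000215 = 730.8.
Re < 2300 → laminar flow, so f = 64/Re = 64/730.8 = 0.08758 (the turbulent correlation is not needed).
Darcy-Weisbach: ΔP = f(L/D)(ρV²/2) = 0.08758·(811.8/0.01297)·(670.2·0.01807²/2) = 0.08758·6.259e+04·0.1095 = 600.1 Pa.
Pumping power P = QΔP = 2.388e-06·600.1 = 0.0014330 W = 0.001433 W.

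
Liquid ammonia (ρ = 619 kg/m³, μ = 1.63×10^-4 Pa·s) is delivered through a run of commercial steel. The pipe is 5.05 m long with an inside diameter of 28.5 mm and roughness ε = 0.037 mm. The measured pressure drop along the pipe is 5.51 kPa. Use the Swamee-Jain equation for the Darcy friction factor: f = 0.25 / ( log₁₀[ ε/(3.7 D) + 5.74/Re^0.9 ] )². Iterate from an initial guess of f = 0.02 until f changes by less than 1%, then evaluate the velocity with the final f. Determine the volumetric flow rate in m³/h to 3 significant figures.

Q ≈ 4.89 m³/h

Rearranging Darcy-Weisbach: V = √(2·ΔP·D/(f·L·ρ)). With ε/D = 3.7e-05/0.0285 = 0.0013, iterate starting from f = 0.02:
  f = 0.02 → V = √(2·5510·0.0285/(0.02·5.05·619)) = 2.241 m/s; Re = ρVD/μ = 2.426e+05; f → 0.02209
  f = 0.02209 → V = 2.133 m/s; Re = 2.308e+05; f → 0.02214
Converged (Δf/f < 1%). With the final f = 0.02214: V = √(2·5510·0.0285/(0.02214·5.05·619)) = 2.13 m/s.
Q = V·A = 2.13·(π/4·0.0285²) = 0.001359 m³/s = 4.89 m³/h.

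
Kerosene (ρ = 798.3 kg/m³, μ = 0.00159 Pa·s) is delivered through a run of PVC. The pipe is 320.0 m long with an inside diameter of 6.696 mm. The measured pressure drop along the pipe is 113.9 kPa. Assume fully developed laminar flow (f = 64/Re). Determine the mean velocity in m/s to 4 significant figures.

V ≈ 0.3137 m/s

For laminar flow, f = 64/Re with Re = ρVD/μ, so Darcy-Weisbach reduces to ΔP = 32μLV/D². Solving for V: V = ΔP·D²/(32μL) = 1.139e+05·(0.006696)²/(32·0.00159·320) = 0.3137 m/s.
Check: Re = ρVD/μ = 798.3·0.3137·0.006696/0.00159 = 1054 < 2300, so the laminar assumption holds.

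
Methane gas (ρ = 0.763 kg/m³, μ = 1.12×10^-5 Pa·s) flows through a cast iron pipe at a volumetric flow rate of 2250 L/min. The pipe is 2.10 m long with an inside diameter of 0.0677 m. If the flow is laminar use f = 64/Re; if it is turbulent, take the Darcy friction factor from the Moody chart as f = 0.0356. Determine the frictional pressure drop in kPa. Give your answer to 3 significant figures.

ΔP ≈ 0.0457 kPa

Q = 2250 L/min = 2250/60000 = 0.0375 m³/s.
Cross-sectional area A = πD²/4 = π(0.0677)²/4 = 0.0036 m²; mean velocity V = Q/A = 0.0375/0.0036 = 10.42 m/s.
Reynolds number Re = ρVD/μ = 0.763 · 10.42 · 0.0677 / 1.12e-05 = 4.805e+04.
Re > 4000 → turbulent; use the Moody-chart value f = 0.0356.
Darcy-Weisbach: ΔP = f(L/D)(ρV²/2) = 0.0356·(2.1/0.0677)·(0.763·10.42²/2) = 0.0356·31.02·41.4 = 45.72 Pa.
ΔP = 45.72 Pa = 0.0457 kPa.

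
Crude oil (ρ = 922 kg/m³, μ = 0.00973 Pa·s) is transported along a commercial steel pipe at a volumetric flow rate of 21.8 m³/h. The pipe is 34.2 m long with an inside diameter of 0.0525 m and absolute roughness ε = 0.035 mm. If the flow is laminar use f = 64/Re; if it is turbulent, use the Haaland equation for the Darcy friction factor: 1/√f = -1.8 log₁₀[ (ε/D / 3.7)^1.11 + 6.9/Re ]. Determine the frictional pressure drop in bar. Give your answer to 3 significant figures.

Q = 21.8 m³/h = 21.8/3600 = 0.006056 m³/s.
Cross-sectional area A = πD²/4 = π(0.0525)²/4 = 0.002165 m²; mean velocity V = Q/A = 0.006056/0.002165 = 2.797 m/s.
Reynolds number Re = ρVD/μ = 922 · 2.797 · 0.0525 / 0.00973 = 1.392e+04.
Re > 4000 → turbulent. Relative roughness ε/D = 3.5e-05/0.0525 = 0.000667. Haaland: 1/√f = -1.8 log₁₀[(0.000667/3.7)^1.11 + 6.9/1.392e+04] = -1.8 log₁₀[6.98e-05 + 0.000496] = 5.845, so f = 0.02927.
Darcy-Weisbach: ΔP = f(L/D)(ρV²/2) = 0.02927·(34.2/0.0525)·(922·2.797²/2) = 0.02927·651.4·3607 = 6.877e+04 Pa.
ΔP = 6.877e+04 Pa = 0.688 bar.

ΔP ≈ 0.688 bar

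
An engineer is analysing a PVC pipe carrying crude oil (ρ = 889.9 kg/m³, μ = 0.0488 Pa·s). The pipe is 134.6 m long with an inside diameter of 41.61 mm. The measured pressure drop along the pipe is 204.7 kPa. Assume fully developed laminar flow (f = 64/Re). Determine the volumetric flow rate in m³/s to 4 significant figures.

Q ≈ 0.002293 m³/s

For laminar flow, f = 64/Re with Re = ρVD/μ, so Darcy-Weisbach reduces to ΔP = 32μLV/D². Solving for V: V = ΔP·D²/(32μL) = 2.047e+05·(0.04161)²/(32·0.0488·134.6) = 1.686 m/s.
Check: Re = ρVD/μ = 889.9·1.686·0.04161/0.0488 = 1279 < 2300, so the laminar assumption holds.
Q = V·A = 1.686·(π/4·0.04161²) = 0.002293 m³/s = 0.002293 m³/s.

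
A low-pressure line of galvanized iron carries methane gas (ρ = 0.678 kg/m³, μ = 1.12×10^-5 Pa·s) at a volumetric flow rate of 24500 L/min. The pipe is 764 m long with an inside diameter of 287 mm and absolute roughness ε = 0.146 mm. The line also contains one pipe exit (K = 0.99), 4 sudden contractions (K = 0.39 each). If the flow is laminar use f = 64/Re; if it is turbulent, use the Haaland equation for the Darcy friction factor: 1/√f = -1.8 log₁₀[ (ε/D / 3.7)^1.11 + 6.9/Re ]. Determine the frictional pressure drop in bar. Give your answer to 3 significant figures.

Q = 24500 L/min = 24500/60000 = 0.4083 m³/s.
Cross-sectional area A = πD²/4 = π(0.287)²/4 = 0.06469 m²; mean velocity V = Q/A = 0.4083/0.06469 = 6.312 m/s.
Reynolds number Re = ρVD/μ = 0.678 · 6.312 · 0.287 / 1.12e-05 = 1.097e+05.
Re > 4000 → turbulent. Relative roughness ε/D = 0.000146/0.287 = 0.000509. Haaland: 1/√f = -1.8 log₁₀[(0.000509/3.7)^1.11 + 6.9/1.097e+05] = -1.8 log₁₀[5.17e-05 + 6.29e-05] = 7.093, so f = 0.01987.
Total minor-loss coefficient ΣK = 1·0.99 + 4·0.39 = 2.55.
ΔP = [f·L/D + ΣK]·(ρV²/2) = [0.01987·764/0.287 + 2.55]·(0.678·6.312²/2) = [52.91 + 2.55]·13.51 = 749 Pa.
ΔP = 749 Pa = 0.00749 bar.

ΔP ≈ 0.00749 bar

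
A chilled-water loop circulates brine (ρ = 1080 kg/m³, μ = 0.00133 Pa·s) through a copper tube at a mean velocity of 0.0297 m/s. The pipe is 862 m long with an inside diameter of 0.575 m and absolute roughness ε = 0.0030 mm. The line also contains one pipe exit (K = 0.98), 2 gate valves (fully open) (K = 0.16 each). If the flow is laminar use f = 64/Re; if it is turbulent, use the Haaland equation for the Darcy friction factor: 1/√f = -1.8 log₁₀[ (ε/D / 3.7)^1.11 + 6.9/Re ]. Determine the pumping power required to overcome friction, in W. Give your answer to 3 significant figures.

Reynolds number Re = ρVD/μ = 1080 · 0.0297 · 0.575 / 0.00133 = 1.387e+04.
Re > 4000 → turbulent. Relative roughness ε/D = 3e-06/0.575 = 5.22e-06. Haaland: 1/√f = -1.8 log₁₀[(5.22e-06/3.7)^1.11 + 6.9/1.387e+04] = -1.8 log₁₀[3.2e-07 + 0.000498] = 5.945, so f = 0.02829.
Total minor-loss coefficient ΣK = 1·0.98 + 2·0.16 = 1.3.
ΔP = [f·L/D + ΣK]·(ρV²/2) = [0.02829·862/0.575 + 1.3]·(1080·0.0297²/2) = [42.41 + 1.3]·0.4763 = 20.82 Pa.
Q = V·A = 0.0297·0.2597 = 0.007712 m³/s.
Pumping power P = QΔP = 0.007712·20.82 = 0.1606 W = 0.161 W.

P ≈ 0.161 W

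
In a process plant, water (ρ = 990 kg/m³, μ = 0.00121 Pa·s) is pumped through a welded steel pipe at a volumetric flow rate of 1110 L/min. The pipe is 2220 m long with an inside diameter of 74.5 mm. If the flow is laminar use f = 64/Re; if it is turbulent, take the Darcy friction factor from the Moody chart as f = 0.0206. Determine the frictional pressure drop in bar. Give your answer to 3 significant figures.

ΔP ≈ 54.7 bar

Q = 1110 L/min = 1110/60000 = 0.0185 m³/s.
Cross-sectional area A = πD²/4 = π(0.0745)²/4 = 0.004359 m²; mean velocity V = Q/A = 0.0185/0.004359 = 4.244 m/s.
Reynolds number Re = ρVD/μ = 990 · 4.244 · 0.0745 / 0.00121 = 2.587e+05.
Re > 4000 → turbulent; use the Moody-chart value f = 0.0206.
Darcy-Weisbach: ΔP = f(L/D)(ρV²/2) = 0.0206·(2220/0.0745)·(990·4.244²/2) = 0.0206·2.98e+04·8915 = 5.473e+06 Pa.
ΔP = 5.473e+06 Pa = 54.7 bar.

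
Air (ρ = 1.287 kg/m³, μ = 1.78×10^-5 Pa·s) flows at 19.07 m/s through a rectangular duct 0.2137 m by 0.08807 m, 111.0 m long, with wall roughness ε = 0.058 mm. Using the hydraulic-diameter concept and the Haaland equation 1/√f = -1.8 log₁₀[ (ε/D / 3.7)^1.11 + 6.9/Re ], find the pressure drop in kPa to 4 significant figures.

ΔP ≈ 3.898 kPa

Hydraulic diameter D_h = 4A/P = 4·(0.2137·0.08807)/(2·(0.2137+0.08807)) = 0.07528/0.6035 = 0.1247 m.
Re = ρVD_h/μ = 1.287·19.07·0.1247/1.78e-05 = 1.72e+05.
ε/D_h = 5.8e-05/0.1247 = 0.000465; Haaland gives 1/√f = -1.8 log₁₀[4.68e-05+4.01e-05] = 7.31, so f = 0.01872.
ΔP = f(L/D_h)(ρV²/2) = 0.01872·111/0.1247·234 = 3898 Pa.
ΔP = 3.898 kPa.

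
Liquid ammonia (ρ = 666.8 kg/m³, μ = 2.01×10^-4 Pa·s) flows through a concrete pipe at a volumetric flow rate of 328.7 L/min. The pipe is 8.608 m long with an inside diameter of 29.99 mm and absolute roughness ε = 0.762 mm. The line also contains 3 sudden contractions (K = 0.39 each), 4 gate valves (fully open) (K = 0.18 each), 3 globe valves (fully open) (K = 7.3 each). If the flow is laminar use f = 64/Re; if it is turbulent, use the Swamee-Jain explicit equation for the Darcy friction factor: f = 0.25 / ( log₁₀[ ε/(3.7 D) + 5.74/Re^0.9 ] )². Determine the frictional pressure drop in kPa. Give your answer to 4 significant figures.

Q = 328.7 L/min = 328.7/60000 = 0.005478 m³/s.
Cross-sectional area A = πD²/4 = π(0.02999)²/4 = 0.0007064 m²; mean velocity V = Q/A = 0.005478/0.0007064 = 7.755 m/s.
Reynolds number Re = ρVD/μ = 666.8 · 7.755 · 0.02999 / 0.000201 = 7.716e+05.
Re > 4000 → turbulent. Relative roughness ε/D = 0.000762/0.02999 = 0.0254. Swamee-Jain: f = 0.25/(log₁₀[0.0254/3.7 + 5.74/7.716e+05^0.9])² = 0.25/(log₁₀[0.00687 + 2.89e-05])² = 0.25/(-2.161)² = 0.05351.
Total minor-loss coefficient ΣK = 3·0.39 + 4·0.18 + 3·7.3 = 23.8.
ΔP = [f·L/D + ΣK]·(ρV²/2) = [0.05351·8.608/0.02999 + 23.8]·(666.8·7.755²/2) = [15.36 + 23.8]·2.005e+04 = 7.851e+05 Pa.
ΔP = 7.851e+05 Pa = 785.1 kPa.

ΔP ≈ 785.1 kPa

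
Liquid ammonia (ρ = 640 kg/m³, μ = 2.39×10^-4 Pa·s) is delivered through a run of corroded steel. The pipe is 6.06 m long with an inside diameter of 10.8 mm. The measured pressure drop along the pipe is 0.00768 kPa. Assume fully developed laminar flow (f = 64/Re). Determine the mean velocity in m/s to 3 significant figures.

V ≈ 0.0193 m/s

For laminar flow, f = 64/Re with Re = ρVD/μ, so Darcy-Weisbach reduces to ΔP = 32μLV/D². Solving for V: V = ΔP·D²/(32μL) = 7.68·(0.0108)²/(32·0.000239·6.06) = 0.01933 m/s.
Check: Re = ρVD/μ = 640·0.01933·0.0108/0.000239 = 559 < 2300, so the laminar assumption holds.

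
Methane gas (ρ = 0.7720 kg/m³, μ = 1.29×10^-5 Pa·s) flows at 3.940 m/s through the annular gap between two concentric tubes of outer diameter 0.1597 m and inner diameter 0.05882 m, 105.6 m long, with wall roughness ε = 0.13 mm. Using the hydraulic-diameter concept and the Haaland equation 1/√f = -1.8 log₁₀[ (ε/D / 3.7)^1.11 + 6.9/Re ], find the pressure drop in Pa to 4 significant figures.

ΔP ≈ 171.3 Pa

Hydraulic diameter D_h = 4A/P = D_o - D_i = 0.1597 - 0.05882 = 0.1009 m.
Re = ρVD_h/μ = 0.772·3.94·0.1009/1.29e-05 = 2.379e+04.
ε/D_h = 0.00013/0.1009 = 0.00129; Haaland gives 1/√f = -1.8 log₁₀[0.000145+0.00029] = 6.05, so f = 0.02732.
ΔP = f(L/D_h)(ρV²/2) = 0.02732·105.6/0.1009·5.992 = 171.3 Pa.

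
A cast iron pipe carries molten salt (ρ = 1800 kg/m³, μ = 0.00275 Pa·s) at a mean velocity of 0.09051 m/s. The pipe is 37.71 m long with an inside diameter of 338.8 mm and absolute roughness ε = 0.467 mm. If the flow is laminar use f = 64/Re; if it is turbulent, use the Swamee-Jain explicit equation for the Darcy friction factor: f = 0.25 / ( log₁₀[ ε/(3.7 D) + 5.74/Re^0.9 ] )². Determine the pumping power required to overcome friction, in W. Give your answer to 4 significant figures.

P ≈ 0.1934 W

Reynolds number Re = ρVD/μ = 1800 · 0.09051 · 0.3388 / 0.00275 = 2.007e+04.
Re > 4000 → turbulent. Relative roughness ε/D = 0.000467/0.3388 = 0.00138. Swamee-Jain: f = 0.25/(log₁₀[0.00138/3.7 + 5.74/2.007e+04^0.9])² = 0.25/(log₁₀[0.000373 + 0.00077])² = 0.25/(-2.942)² = 0.02888.
Darcy-Weisbach: ΔP = f(L/D)(ρV²/2) = 0.02888·(37.71/0.3388)·(1800·0.09051²/2) = 0.02888·111.3·7.373 = 23.7 Pa.
Q = V·A = 0.09051·0.09015 = 0.00816 m³/s.
Pumping power P = QΔP = 0.00816·23.7 = 0.19340 W = 0.1934 W.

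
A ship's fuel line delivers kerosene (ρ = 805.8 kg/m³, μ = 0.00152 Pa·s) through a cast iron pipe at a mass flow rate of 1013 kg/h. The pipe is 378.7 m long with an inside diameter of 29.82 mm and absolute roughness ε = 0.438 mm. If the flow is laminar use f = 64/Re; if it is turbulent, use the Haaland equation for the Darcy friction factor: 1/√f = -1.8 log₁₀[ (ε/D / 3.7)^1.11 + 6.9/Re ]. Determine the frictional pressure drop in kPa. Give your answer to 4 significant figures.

ṁ = 1013 kg/h = 1013/3600 = 0.2814 kg/s.
A = πD²/4 = π(0.02982)²/4 = 0.0006984 m²; mean velocity V = ṁ/(ρA) = 0.2814/(805.8 · 0.0006984) = 0.5 m/s.
Reynolds number Re = ρVD/μ = 805.8 · 0.5 · 0.02982 / 0.00152 = 7904.
Re > 4000 → turbulent. Relative roughness ε/D = 0.000438/0.02982 = 0.0147. Haaland: 1/√f = -1.8 log₁₀[(0.0147/3.7)^1.11 + 6.9/7904] = -1.8 log₁₀[0.00216 + 0.000873] = 4.532, so f = 0.04868.
Darcy-Weisbach: ΔP = f(L/D)(ρV²/2) = 0.04868·(378.7/0.02982)·(805.8·0.5²/2) = 0.04868·1.27e+04·100.7 = 6.227e+04 Pa.
ΔP = 6.227e+04 Pa = 62.27 kPa.

ΔP ≈ 62.27 kPa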